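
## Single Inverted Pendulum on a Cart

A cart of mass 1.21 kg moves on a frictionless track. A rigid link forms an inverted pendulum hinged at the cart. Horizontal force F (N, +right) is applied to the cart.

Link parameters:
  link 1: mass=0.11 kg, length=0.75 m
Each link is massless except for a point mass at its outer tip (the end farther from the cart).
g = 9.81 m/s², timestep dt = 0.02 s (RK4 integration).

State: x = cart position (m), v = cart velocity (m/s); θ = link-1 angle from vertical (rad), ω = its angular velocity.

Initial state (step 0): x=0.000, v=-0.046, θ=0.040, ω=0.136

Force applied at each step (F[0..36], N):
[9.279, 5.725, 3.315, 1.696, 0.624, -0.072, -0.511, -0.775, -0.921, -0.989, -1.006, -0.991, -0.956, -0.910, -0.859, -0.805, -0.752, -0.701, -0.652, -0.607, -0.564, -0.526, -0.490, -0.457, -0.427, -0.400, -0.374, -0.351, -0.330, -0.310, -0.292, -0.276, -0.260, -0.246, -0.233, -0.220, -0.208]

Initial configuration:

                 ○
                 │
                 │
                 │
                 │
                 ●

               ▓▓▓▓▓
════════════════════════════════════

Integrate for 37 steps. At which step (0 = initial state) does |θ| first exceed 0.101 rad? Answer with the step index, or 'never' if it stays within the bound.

apply F[0]=+9.279 → step 1: x=0.001, v=0.107, θ=0.041, ω=-0.057
apply F[1]=+5.725 → step 2: x=0.004, v=0.201, θ=0.039, ω=-0.171
apply F[2]=+3.315 → step 3: x=0.008, v=0.255, θ=0.034, ω=-0.234
apply F[3]=+1.696 → step 4: x=0.014, v=0.282, θ=0.030, ω=-0.262
apply F[4]=+0.624 → step 5: x=0.019, v=0.292, θ=0.024, ω=-0.268
apply F[5]=-0.072 → step 6: x=0.025, v=0.290, θ=0.019, ω=-0.261
apply F[6]=-0.511 → step 7: x=0.031, v=0.282, θ=0.014, ω=-0.245
apply F[7]=-0.775 → step 8: x=0.036, v=0.269, θ=0.009, ω=-0.224
apply F[8]=-0.921 → step 9: x=0.042, v=0.253, θ=0.005, ω=-0.202
apply F[9]=-0.989 → step 10: x=0.047, v=0.237, θ=0.001, ω=-0.179
apply F[10]=-1.006 → step 11: x=0.051, v=0.220, θ=-0.002, ω=-0.157
apply F[11]=-0.991 → step 12: x=0.055, v=0.204, θ=-0.005, ω=-0.137
apply F[12]=-0.956 → step 13: x=0.059, v=0.188, θ=-0.008, ω=-0.117
apply F[13]=-0.910 → step 14: x=0.063, v=0.173, θ=-0.010, ω=-0.100
apply F[14]=-0.859 → step 15: x=0.066, v=0.159, θ=-0.012, ω=-0.084
apply F[15]=-0.805 → step 16: x=0.069, v=0.146, θ=-0.013, ω=-0.070
apply F[16]=-0.752 → step 17: x=0.072, v=0.134, θ=-0.015, ω=-0.057
apply F[17]=-0.701 → step 18: x=0.075, v=0.123, θ=-0.016, ω=-0.046
apply F[18]=-0.652 → step 19: x=0.077, v=0.112, θ=-0.016, ω=-0.036
apply F[19]=-0.607 → step 20: x=0.079, v=0.103, θ=-0.017, ω=-0.028
apply F[20]=-0.564 → step 21: x=0.081, v=0.094, θ=-0.017, ω=-0.020
apply F[21]=-0.526 → step 22: x=0.083, v=0.085, θ=-0.018, ω=-0.014
apply F[22]=-0.490 → step 23: x=0.084, v=0.077, θ=-0.018, ω=-0.008
apply F[23]=-0.457 → step 24: x=0.086, v=0.070, θ=-0.018, ω=-0.003
apply F[24]=-0.427 → step 25: x=0.087, v=0.063, θ=-0.018, ω=0.001
apply F[25]=-0.400 → step 26: x=0.089, v=0.057, θ=-0.018, ω=0.005
apply F[26]=-0.374 → step 27: x=0.090, v=0.051, θ=-0.018, ω=0.008
apply F[27]=-0.351 → step 28: x=0.091, v=0.046, θ=-0.018, ω=0.011
apply F[28]=-0.330 → step 29: x=0.091, v=0.041, θ=-0.018, ω=0.013
apply F[29]=-0.310 → step 30: x=0.092, v=0.036, θ=-0.017, ω=0.015
apply F[30]=-0.292 → step 31: x=0.093, v=0.031, θ=-0.017, ω=0.016
apply F[31]=-0.276 → step 32: x=0.093, v=0.027, θ=-0.017, ω=0.017
apply F[32]=-0.260 → step 33: x=0.094, v=0.023, θ=-0.016, ω=0.019
apply F[33]=-0.246 → step 34: x=0.094, v=0.019, θ=-0.016, ω=0.019
apply F[34]=-0.233 → step 35: x=0.095, v=0.016, θ=-0.016, ω=0.020
apply F[35]=-0.220 → step 36: x=0.095, v=0.012, θ=-0.015, ω=0.020
apply F[36]=-0.208 → step 37: x=0.095, v=0.009, θ=-0.015, ω=0.021
max |θ| = 0.041 ≤ 0.101 over all 38 states.

Answer: never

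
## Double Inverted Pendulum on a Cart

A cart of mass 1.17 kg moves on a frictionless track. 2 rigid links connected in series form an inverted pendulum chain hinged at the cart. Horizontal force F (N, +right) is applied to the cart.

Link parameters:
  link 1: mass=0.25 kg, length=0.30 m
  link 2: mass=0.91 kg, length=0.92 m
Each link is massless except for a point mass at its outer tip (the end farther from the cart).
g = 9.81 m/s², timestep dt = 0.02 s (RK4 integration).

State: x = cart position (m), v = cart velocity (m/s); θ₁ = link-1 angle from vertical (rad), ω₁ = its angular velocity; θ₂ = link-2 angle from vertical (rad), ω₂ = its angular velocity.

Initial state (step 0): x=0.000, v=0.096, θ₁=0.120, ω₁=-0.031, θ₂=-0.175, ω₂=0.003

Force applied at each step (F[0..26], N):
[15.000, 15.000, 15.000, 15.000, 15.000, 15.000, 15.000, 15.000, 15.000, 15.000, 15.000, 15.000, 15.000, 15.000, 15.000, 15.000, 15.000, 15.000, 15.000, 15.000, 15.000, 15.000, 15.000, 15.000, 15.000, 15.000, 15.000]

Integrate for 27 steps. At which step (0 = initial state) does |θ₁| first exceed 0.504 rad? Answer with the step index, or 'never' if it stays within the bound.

apply F[0]=+15.000 → step 1: x=0.004, v=0.332, θ₁=0.118, ω₁=-0.161, θ₂=-0.177, ω₂=-0.247
apply F[1]=+15.000 → step 2: x=0.013, v=0.569, θ₁=0.113, ω₁=-0.303, θ₂=-0.185, ω₂=-0.494
apply F[2]=+15.000 → step 3: x=0.027, v=0.808, θ₁=0.106, ω₁=-0.469, θ₂=-0.197, ω₂=-0.737
apply F[3]=+15.000 → step 4: x=0.046, v=1.049, θ₁=0.094, ω₁=-0.670, θ₂=-0.214, ω₂=-0.974
apply F[4]=+15.000 → step 5: x=0.069, v=1.293, θ₁=0.079, ω₁=-0.921, θ₂=-0.236, ω₂=-1.201
apply F[5]=+15.000 → step 6: x=0.097, v=1.540, θ₁=0.057, ω₁=-1.241, θ₂=-0.262, ω₂=-1.412
apply F[6]=+15.000 → step 7: x=0.131, v=1.791, θ₁=0.028, ω₁=-1.649, θ₂=-0.292, ω₂=-1.603
apply F[7]=+15.000 → step 8: x=0.169, v=2.047, θ₁=-0.009, ω₁=-2.168, θ₂=-0.326, ω₂=-1.764
apply F[8]=+15.000 → step 9: x=0.213, v=2.305, θ₁=-0.059, ω₁=-2.826, θ₂=-0.363, ω₂=-1.884
apply F[9]=+15.000 → step 10: x=0.261, v=2.566, θ₁=-0.124, ω₁=-3.650, θ₂=-0.401, ω₂=-1.949
apply F[10]=+15.000 → step 11: x=0.315, v=2.821, θ₁=-0.206, ω₁=-4.652, θ₂=-0.440, ω₂=-1.945
apply F[11]=+15.000 → step 12: x=0.374, v=3.058, θ₁=-0.311, ω₁=-5.791, θ₂=-0.478, ω₂=-1.871
apply F[12]=+15.000 → step 13: x=0.437, v=3.252, θ₁=-0.438, ω₁=-6.896, θ₂=-0.515, ω₂=-1.769
apply F[13]=+15.000 → step 14: x=0.504, v=3.384, θ₁=-0.584, ω₁=-7.665, θ₂=-0.550, ω₂=-1.743
apply F[14]=+15.000 → step 15: x=0.572, v=3.460, θ₁=-0.741, ω₁=-7.915, θ₂=-0.586, ω₂=-1.884
apply F[15]=+15.000 → step 16: x=0.642, v=3.511, θ₁=-0.898, ω₁=-7.753, θ₂=-0.626, ω₂=-2.188
apply F[16]=+15.000 → step 17: x=0.713, v=3.558, θ₁=-1.049, ω₁=-7.359, θ₂=-0.674, ω₂=-2.598
apply F[17]=+15.000 → step 18: x=0.784, v=3.609, θ₁=-1.192, ω₁=-6.825, θ₂=-0.731, ω₂=-3.071
apply F[18]=+15.000 → step 19: x=0.857, v=3.665, θ₁=-1.322, ω₁=-6.173, θ₂=-0.797, ω₂=-3.580
apply F[19]=+15.000 → step 20: x=0.931, v=3.723, θ₁=-1.438, ω₁=-5.383, θ₂=-0.874, ω₂=-4.114
apply F[20]=+15.000 → step 21: x=1.006, v=3.779, θ₁=-1.536, ω₁=-4.427, θ₂=-0.962, ω₂=-4.668
apply F[21]=+15.000 → step 22: x=1.082, v=3.824, θ₁=-1.613, ω₁=-3.276, θ₂=-1.061, ω₂=-5.245
apply F[22]=+15.000 → step 23: x=1.159, v=3.844, θ₁=-1.666, ω₁=-1.920, θ₂=-1.172, ω₂=-5.851
apply F[23]=+15.000 → step 24: x=1.235, v=3.810, θ₁=-1.689, ω₁=-0.408, θ₂=-1.295, ω₂=-6.490
apply F[24]=+15.000 → step 25: x=1.311, v=3.684, θ₁=-1.682, ω₁=1.015, θ₂=-1.431, ω₂=-7.111
apply F[25]=+15.000 → step 26: x=1.382, v=3.441, θ₁=-1.653, ω₁=1.681, θ₂=-1.578, ω₂=-7.522
apply F[26]=+15.000 → step 27: x=1.448, v=3.152, θ₁=-1.626, ω₁=0.821, θ₂=-1.729, ω₂=-7.480
|θ₁| = 0.584 > 0.504 first at step 14.

Answer: 14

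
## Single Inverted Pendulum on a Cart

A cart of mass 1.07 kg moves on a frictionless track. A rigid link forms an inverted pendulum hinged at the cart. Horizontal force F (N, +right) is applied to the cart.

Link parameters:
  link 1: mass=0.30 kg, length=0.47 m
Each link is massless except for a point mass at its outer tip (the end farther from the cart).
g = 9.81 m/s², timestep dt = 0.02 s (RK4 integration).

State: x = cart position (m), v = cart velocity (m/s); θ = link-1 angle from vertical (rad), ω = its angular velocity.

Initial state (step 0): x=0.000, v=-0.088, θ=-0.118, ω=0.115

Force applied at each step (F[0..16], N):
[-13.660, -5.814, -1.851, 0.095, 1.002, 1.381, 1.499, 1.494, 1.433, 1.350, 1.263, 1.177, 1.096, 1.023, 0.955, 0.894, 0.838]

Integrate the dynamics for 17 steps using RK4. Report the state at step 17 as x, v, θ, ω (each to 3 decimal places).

Answer: x=-0.108, v=-0.170, θ=0.023, ω=0.086

Derivation:
apply F[0]=-13.660 → step 1: x=-0.004, v=-0.336, θ=-0.111, ω=0.591
apply F[1]=-5.814 → step 2: x=-0.012, v=-0.439, θ=-0.097, ω=0.765
apply F[2]=-1.851 → step 3: x=-0.021, v=-0.469, θ=-0.082, ω=0.791
apply F[3]=+0.095 → step 4: x=-0.030, v=-0.463, θ=-0.066, ω=0.748
apply F[4]=+1.002 → step 5: x=-0.039, v=-0.441, θ=-0.052, ω=0.677
apply F[5]=+1.381 → step 6: x=-0.048, v=-0.413, θ=-0.039, ω=0.598
apply F[6]=+1.499 → step 7: x=-0.056, v=-0.383, θ=-0.028, ω=0.520
apply F[7]=+1.494 → step 8: x=-0.063, v=-0.354, θ=-0.019, ω=0.448
apply F[8]=+1.433 → step 9: x=-0.070, v=-0.326, θ=-0.010, ω=0.384
apply F[9]=+1.350 → step 10: x=-0.076, v=-0.301, θ=-0.003, ω=0.327
apply F[10]=+1.263 → step 11: x=-0.082, v=-0.277, θ=0.003, ω=0.276
apply F[11]=+1.177 → step 12: x=-0.087, v=-0.255, θ=0.008, ω=0.232
apply F[12]=+1.096 → step 13: x=-0.092, v=-0.235, θ=0.012, ω=0.194
apply F[13]=+1.023 → step 14: x=-0.097, v=-0.217, θ=0.016, ω=0.161
apply F[14]=+0.955 → step 15: x=-0.101, v=-0.200, θ=0.019, ω=0.132
apply F[15]=+0.894 → step 16: x=-0.105, v=-0.185, θ=0.021, ω=0.107
apply F[16]=+0.838 → step 17: x=-0.108, v=-0.170, θ=0.023, ω=0.086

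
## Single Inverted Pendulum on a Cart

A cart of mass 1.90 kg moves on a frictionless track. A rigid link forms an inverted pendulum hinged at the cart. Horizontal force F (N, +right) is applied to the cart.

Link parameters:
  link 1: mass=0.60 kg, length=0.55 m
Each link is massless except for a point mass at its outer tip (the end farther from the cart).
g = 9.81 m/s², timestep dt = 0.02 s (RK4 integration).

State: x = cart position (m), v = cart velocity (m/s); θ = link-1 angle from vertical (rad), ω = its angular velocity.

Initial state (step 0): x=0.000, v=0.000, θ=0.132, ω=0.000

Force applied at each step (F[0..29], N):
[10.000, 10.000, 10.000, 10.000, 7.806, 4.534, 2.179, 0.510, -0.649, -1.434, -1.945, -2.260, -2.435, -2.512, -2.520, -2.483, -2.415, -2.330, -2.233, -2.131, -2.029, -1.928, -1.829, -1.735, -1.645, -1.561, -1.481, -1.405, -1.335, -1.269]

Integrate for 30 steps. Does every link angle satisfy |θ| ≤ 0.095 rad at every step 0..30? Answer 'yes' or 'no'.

apply F[0]=+10.000 → step 1: x=0.001, v=0.097, θ=0.131, ω=-0.127
apply F[1]=+10.000 → step 2: x=0.004, v=0.194, θ=0.127, ω=-0.256
apply F[2]=+10.000 → step 3: x=0.009, v=0.291, θ=0.120, ω=-0.388
apply F[3]=+10.000 → step 4: x=0.016, v=0.389, θ=0.111, ω=-0.523
apply F[4]=+7.806 → step 5: x=0.024, v=0.464, θ=0.100, ω=-0.622
apply F[5]=+4.534 → step 6: x=0.034, v=0.506, θ=0.087, ω=-0.664
apply F[6]=+2.179 → step 7: x=0.044, v=0.524, θ=0.074, ω=-0.668
apply F[7]=+0.510 → step 8: x=0.055, v=0.525, θ=0.061, ω=-0.647
apply F[8]=-0.649 → step 9: x=0.065, v=0.515, θ=0.048, ω=-0.609
apply F[9]=-1.434 → step 10: x=0.075, v=0.498, θ=0.036, ω=-0.562
apply F[10]=-1.945 → step 11: x=0.085, v=0.475, θ=0.026, ω=-0.511
apply F[11]=-2.260 → step 12: x=0.094, v=0.450, θ=0.016, ω=-0.458
apply F[12]=-2.435 → step 13: x=0.103, v=0.424, θ=0.007, ω=-0.406
apply F[13]=-2.512 → step 14: x=0.111, v=0.397, θ=-0.000, ω=-0.356
apply F[14]=-2.520 → step 15: x=0.119, v=0.371, θ=-0.007, ω=-0.309
apply F[15]=-2.483 → step 16: x=0.126, v=0.346, θ=-0.013, ω=-0.266
apply F[16]=-2.415 → step 17: x=0.133, v=0.321, θ=-0.018, ω=-0.227
apply F[17]=-2.330 → step 18: x=0.139, v=0.298, θ=-0.022, ω=-0.192
apply F[18]=-2.233 → step 19: x=0.144, v=0.276, θ=-0.025, ω=-0.160
apply F[19]=-2.131 → step 20: x=0.150, v=0.255, θ=-0.028, ω=-0.132
apply F[20]=-2.029 → step 21: x=0.155, v=0.235, θ=-0.031, ω=-0.107
apply F[21]=-1.928 → step 22: x=0.159, v=0.217, θ=-0.033, ω=-0.085
apply F[22]=-1.829 → step 23: x=0.163, v=0.200, θ=-0.034, ω=-0.066
apply F[23]=-1.735 → step 24: x=0.167, v=0.184, θ=-0.035, ω=-0.049
apply F[24]=-1.645 → step 25: x=0.171, v=0.169, θ=-0.036, ω=-0.034
apply F[25]=-1.561 → step 26: x=0.174, v=0.154, θ=-0.037, ω=-0.022
apply F[26]=-1.481 → step 27: x=0.177, v=0.141, θ=-0.037, ω=-0.010
apply F[27]=-1.405 → step 28: x=0.180, v=0.129, θ=-0.037, ω=-0.001
apply F[28]=-1.335 → step 29: x=0.182, v=0.117, θ=-0.037, ω=0.007
apply F[29]=-1.269 → step 30: x=0.184, v=0.106, θ=-0.037, ω=0.014
Max |angle| over trajectory = 0.132 rad; bound = 0.095 → exceeded.

Answer: no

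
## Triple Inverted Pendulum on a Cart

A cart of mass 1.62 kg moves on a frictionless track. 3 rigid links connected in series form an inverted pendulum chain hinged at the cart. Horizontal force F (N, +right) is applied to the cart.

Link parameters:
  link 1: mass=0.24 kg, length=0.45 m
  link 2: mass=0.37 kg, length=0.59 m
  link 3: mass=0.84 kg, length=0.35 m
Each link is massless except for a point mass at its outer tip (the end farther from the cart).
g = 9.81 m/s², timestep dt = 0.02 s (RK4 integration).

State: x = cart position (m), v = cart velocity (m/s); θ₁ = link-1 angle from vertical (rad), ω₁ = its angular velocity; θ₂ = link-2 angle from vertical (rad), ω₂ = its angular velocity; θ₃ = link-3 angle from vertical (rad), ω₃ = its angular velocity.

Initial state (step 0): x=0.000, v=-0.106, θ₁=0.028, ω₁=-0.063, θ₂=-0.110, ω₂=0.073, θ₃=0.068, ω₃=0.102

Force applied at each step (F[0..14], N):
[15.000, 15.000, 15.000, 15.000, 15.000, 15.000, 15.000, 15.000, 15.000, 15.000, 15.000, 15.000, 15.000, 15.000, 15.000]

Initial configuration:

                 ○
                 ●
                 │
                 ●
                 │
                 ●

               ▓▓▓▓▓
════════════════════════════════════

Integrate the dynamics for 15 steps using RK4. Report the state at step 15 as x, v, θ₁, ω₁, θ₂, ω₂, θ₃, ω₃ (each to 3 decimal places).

apply F[0]=+15.000 → step 1: x=-0.000, v=0.075, θ₁=0.025, ω₁=-0.193, θ₂=-0.112, ω₂=-0.286, θ₃=0.073, ω₃=0.387
apply F[1]=+15.000 → step 2: x=0.003, v=0.257, θ₁=0.020, ω₁=-0.331, θ₂=-0.121, ω₂=-0.644, θ₃=0.084, ω₃=0.682
apply F[2]=+15.000 → step 3: x=0.010, v=0.440, θ₁=0.012, ω₁=-0.484, θ₂=-0.138, ω₂=-1.002, θ₃=0.100, ω₃=0.991
apply F[3]=+15.000 → step 4: x=0.021, v=0.624, θ₁=0.001, ω₁=-0.659, θ₂=-0.161, ω₂=-1.351, θ₃=0.123, ω₃=1.311
apply F[4]=+15.000 → step 5: x=0.035, v=0.810, θ₁=-0.014, ω₁=-0.867, θ₂=-0.192, ω₂=-1.680, θ₃=0.153, ω₃=1.627
apply F[5]=+15.000 → step 6: x=0.053, v=0.997, θ₁=-0.034, ω₁=-1.119, θ₂=-0.228, ω₂=-1.971, θ₃=0.188, ω₃=1.920
apply F[6]=+15.000 → step 7: x=0.075, v=1.185, θ₁=-0.060, ω₁=-1.421, θ₂=-0.270, ω₂=-2.208, θ₃=0.229, ω₃=2.168
apply F[7]=+15.000 → step 8: x=0.100, v=1.374, θ₁=-0.091, ω₁=-1.779, θ₂=-0.316, ω₂=-2.379, θ₃=0.274, ω₃=2.353
apply F[8]=+15.000 → step 9: x=0.130, v=1.563, θ₁=-0.131, ω₁=-2.193, θ₂=-0.365, ω₂=-2.480, θ₃=0.323, ω₃=2.467
apply F[9]=+15.000 → step 10: x=0.163, v=1.752, θ₁=-0.180, ω₁=-2.658, θ₂=-0.415, ω₂=-2.512, θ₃=0.373, ω₃=2.502
apply F[10]=+15.000 → step 11: x=0.200, v=1.938, θ₁=-0.238, ω₁=-3.173, θ₂=-0.465, ω₂=-2.476, θ₃=0.422, ω₃=2.450
apply F[11]=+15.000 → step 12: x=0.240, v=2.121, θ₁=-0.307, ω₁=-3.728, θ₂=-0.514, ω₂=-2.379, θ₃=0.470, ω₃=2.299
apply F[12]=+15.000 → step 13: x=0.285, v=2.296, θ₁=-0.387, ω₁=-4.314, θ₂=-0.560, ω₂=-2.230, θ₃=0.514, ω₃=2.032
apply F[13]=+15.000 → step 14: x=0.332, v=2.461, θ₁=-0.479, ω₁=-4.909, θ₂=-0.603, ω₂=-2.050, θ₃=0.550, ω₃=1.624
apply F[14]=+15.000 → step 15: x=0.383, v=2.610, θ₁=-0.583, ω₁=-5.482, θ₂=-0.642, ω₂=-1.874, θ₃=0.577, ω₃=1.052

Answer: x=0.383, v=2.610, θ₁=-0.583, ω₁=-5.482, θ₂=-0.642, ω₂=-1.874, θ₃=0.577, ω₃=1.052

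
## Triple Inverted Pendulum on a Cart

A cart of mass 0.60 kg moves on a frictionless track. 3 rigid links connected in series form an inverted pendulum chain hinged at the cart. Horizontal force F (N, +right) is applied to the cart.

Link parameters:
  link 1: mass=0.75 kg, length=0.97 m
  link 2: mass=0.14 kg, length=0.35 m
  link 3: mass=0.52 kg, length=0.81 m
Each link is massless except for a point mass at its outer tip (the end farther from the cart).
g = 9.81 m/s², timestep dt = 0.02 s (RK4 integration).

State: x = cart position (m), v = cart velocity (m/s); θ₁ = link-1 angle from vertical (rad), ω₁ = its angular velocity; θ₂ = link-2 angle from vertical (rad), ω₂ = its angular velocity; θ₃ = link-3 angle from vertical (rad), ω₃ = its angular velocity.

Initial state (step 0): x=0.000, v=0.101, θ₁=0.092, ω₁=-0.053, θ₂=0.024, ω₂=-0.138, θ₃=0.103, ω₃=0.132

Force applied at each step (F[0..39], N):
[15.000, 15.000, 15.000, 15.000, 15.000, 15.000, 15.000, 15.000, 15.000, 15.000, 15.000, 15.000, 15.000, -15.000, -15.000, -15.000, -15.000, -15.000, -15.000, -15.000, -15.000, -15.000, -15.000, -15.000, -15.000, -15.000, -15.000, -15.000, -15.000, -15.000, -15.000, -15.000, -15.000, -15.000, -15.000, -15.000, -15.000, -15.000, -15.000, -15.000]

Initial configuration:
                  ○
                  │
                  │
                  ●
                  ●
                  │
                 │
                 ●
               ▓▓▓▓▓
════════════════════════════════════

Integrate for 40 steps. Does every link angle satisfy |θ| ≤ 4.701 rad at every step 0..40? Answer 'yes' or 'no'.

Answer: yes

Derivation:
apply F[0]=+15.000 → step 1: x=0.007, v=0.552, θ₁=0.087, ω₁=-0.484, θ₂=0.018, ω₂=-0.420, θ₃=0.107, ω₃=0.241
apply F[1]=+15.000 → step 2: x=0.022, v=1.011, θ₁=0.073, ω₁=-0.927, θ₂=0.007, ω₂=-0.711, θ₃=0.113, ω₃=0.359
apply F[2]=+15.000 → step 3: x=0.047, v=1.484, θ₁=0.049, ω₁=-1.390, θ₂=-0.010, ω₂=-0.998, θ₃=0.121, ω₃=0.482
apply F[3]=+15.000 → step 4: x=0.082, v=1.972, θ₁=0.017, ω₁=-1.879, θ₂=-0.033, ω₂=-1.249, θ₃=0.132, ω₃=0.597
apply F[4]=+15.000 → step 5: x=0.126, v=2.472, θ₁=-0.026, ω₁=-2.392, θ₂=-0.059, ω₂=-1.414, θ₃=0.145, ω₃=0.679
apply F[5]=+15.000 → step 6: x=0.180, v=2.974, θ₁=-0.079, ω₁=-2.919, θ₂=-0.088, ω₂=-1.436, θ₃=0.159, ω₃=0.692
apply F[6]=+15.000 → step 7: x=0.245, v=3.458, θ₁=-0.143, ω₁=-3.437, θ₂=-0.116, ω₂=-1.278, θ₃=0.172, ω₃=0.602
apply F[7]=+15.000 → step 8: x=0.319, v=3.901, θ₁=-0.216, ω₁=-3.916, θ₂=-0.138, ω₂=-0.949, θ₃=0.182, ω₃=0.392
apply F[8]=+15.000 → step 9: x=0.400, v=4.278, θ₁=-0.299, ω₁=-4.326, θ₂=-0.153, ω₂=-0.515, θ₃=0.187, ω₃=0.069
apply F[9]=+15.000 → step 10: x=0.489, v=4.573, θ₁=-0.389, ω₁=-4.646, θ₂=-0.159, ω₂=-0.075, θ₃=0.184, ω₃=-0.337
apply F[10]=+15.000 → step 11: x=0.583, v=4.783, θ₁=-0.484, ω₁=-4.870, θ₂=-0.157, ω₂=0.267, θ₃=0.173, ω₃=-0.784
apply F[11]=+15.000 → step 12: x=0.680, v=4.919, θ₁=-0.583, ω₁=-5.012, θ₂=-0.149, ω₂=0.436, θ₃=0.153, ω₃=-1.225
apply F[12]=+15.000 → step 13: x=0.779, v=4.996, θ₁=-0.684, ω₁=-5.091, θ₂=-0.141, ω₂=0.388, θ₃=0.124, ω₃=-1.625
apply F[13]=-15.000 → step 14: x=0.874, v=4.491, θ₁=-0.783, ω₁=-4.830, θ₂=-0.132, ω₂=0.451, θ₃=0.091, ω₃=-1.652
apply F[14]=-15.000 → step 15: x=0.959, v=4.026, θ₁=-0.878, ω₁=-4.654, θ₂=-0.122, ω₂=0.549, θ₃=0.058, ω₃=-1.657
apply F[15]=-15.000 → step 16: x=1.035, v=3.586, θ₁=-0.970, ω₁=-4.544, θ₂=-0.110, ω₂=0.686, θ₃=0.025, ω₃=-1.655
apply F[16]=-15.000 → step 17: x=1.103, v=3.161, θ₁=-1.060, ω₁=-4.486, θ₂=-0.095, ω₂=0.855, θ₃=-0.008, ω₃=-1.653
apply F[17]=-15.000 → step 18: x=1.162, v=2.742, θ₁=-1.149, ω₁=-4.471, θ₂=-0.076, ω₂=1.038, θ₃=-0.041, ω₃=-1.653
apply F[18]=-15.000 → step 19: x=1.212, v=2.323, θ₁=-1.239, ω₁=-4.494, θ₂=-0.053, ω₂=1.219, θ₃=-0.074, ω₃=-1.654
apply F[19]=-15.000 → step 20: x=1.255, v=1.898, θ₁=-1.329, ω₁=-4.553, θ₂=-0.027, ω₂=1.376, θ₃=-0.107, ω₃=-1.649
apply F[20]=-15.000 → step 21: x=1.288, v=1.462, θ₁=-1.421, ω₁=-4.646, θ₂=0.002, ω₂=1.488, θ₃=-0.140, ω₃=-1.637
apply F[21]=-15.000 → step 22: x=1.313, v=1.010, θ₁=-1.516, ω₁=-4.779, θ₂=0.032, ω₂=1.538, θ₃=-0.173, ω₃=-1.613
apply F[22]=-15.000 → step 23: x=1.328, v=0.534, θ₁=-1.613, ω₁=-4.957, θ₂=0.063, ω₂=1.514, θ₃=-0.204, ω₃=-1.582
apply F[23]=-15.000 → step 24: x=1.334, v=0.025, θ₁=-1.714, ω₁=-5.189, θ₂=0.092, ω₂=1.410, θ₃=-0.236, ω₃=-1.548
apply F[24]=-15.000 → step 25: x=1.329, v=-0.529, θ₁=-1.821, ω₁=-5.489, θ₂=0.118, ω₂=1.220, θ₃=-0.266, ω₃=-1.525
apply F[25]=-15.000 → step 26: x=1.312, v=-1.146, θ₁=-1.934, ω₁=-5.876, θ₂=0.140, ω₂=0.944, θ₃=-0.297, ω₃=-1.531
apply F[26]=-15.000 → step 27: x=1.283, v=-1.849, θ₁=-2.057, ω₁=-6.378, θ₂=0.156, ω₂=0.584, θ₃=-0.328, ω₃=-1.597
apply F[27]=-15.000 → step 28: x=1.238, v=-2.674, θ₁=-2.191, ω₁=-7.039, θ₂=0.163, ω₂=0.152, θ₃=-0.362, ω₃=-1.770
apply F[28]=-15.000 → step 29: x=1.175, v=-3.673, θ₁=-2.340, ω₁=-7.927, θ₂=0.162, ω₂=-0.309, θ₃=-0.400, ω₃=-2.143
apply F[29]=-15.000 → step 30: x=1.089, v=-4.916, θ₁=-2.510, ω₁=-9.138, θ₂=0.151, ω₂=-0.655, θ₃=-0.450, ω₃=-2.897
apply F[30]=-15.000 → step 31: x=0.976, v=-6.455, θ₁=-2.708, ω₁=-10.754, θ₂=0.139, ω₂=-0.461, θ₃=-0.521, ω₃=-4.415
apply F[31]=-15.000 → step 32: x=0.830, v=-8.080, θ₁=-2.941, ω₁=-12.520, θ₂=0.143, ω₂=1.192, θ₃=-0.635, ω₃=-7.250
apply F[32]=-15.000 → step 33: x=0.658, v=-8.933, θ₁=-3.202, ω₁=-13.342, θ₂=0.197, ω₂=4.207, θ₃=-0.818, ω₃=-10.958
apply F[33]=-15.000 → step 34: x=0.482, v=-8.538, θ₁=-3.465, ω₁=-12.719, θ₂=0.299, ω₂=5.475, θ₃=-1.066, ω₃=-13.697
apply F[34]=-15.000 → step 35: x=0.320, v=-7.551, θ₁=-3.707, ω₁=-11.509, θ₂=0.393, ω₂=3.374, θ₃=-1.359, ω₃=-15.577
apply F[35]=-15.000 → step 36: x=0.180, v=-6.521, θ₁=-3.925, ω₁=-10.209, θ₂=0.408, ω₂=-2.595, θ₃=-1.693, ω₃=-17.891
apply F[36]=-15.000 → step 37: x=0.058, v=-5.648, θ₁=-4.115, ω₁=-8.860, θ₂=0.257, ω₂=-13.316, θ₃=-2.082, ω₃=-21.185
apply F[37]=-15.000 → step 38: x=-0.048, v=-4.985, θ₁=-4.281, ω₁=-7.820, θ₂=-0.144, ω₂=-26.771, θ₃=-2.536, ω₃=-23.717
apply F[38]=-15.000 → step 39: x=-0.144, v=-4.752, θ₁=-4.436, ω₁=-7.852, θ₂=-0.790, ω₂=-36.665, θ₃=-2.997, ω₃=-21.217
apply F[39]=-15.000 → step 40: x=-0.242, v=-5.088, θ₁=-4.596, ω₁=-8.007, θ₂=-1.558, ω₂=-39.376, θ₃=-3.338, ω₃=-12.167
Max |angle| over trajectory = 4.596 rad; bound = 4.701 → within bound.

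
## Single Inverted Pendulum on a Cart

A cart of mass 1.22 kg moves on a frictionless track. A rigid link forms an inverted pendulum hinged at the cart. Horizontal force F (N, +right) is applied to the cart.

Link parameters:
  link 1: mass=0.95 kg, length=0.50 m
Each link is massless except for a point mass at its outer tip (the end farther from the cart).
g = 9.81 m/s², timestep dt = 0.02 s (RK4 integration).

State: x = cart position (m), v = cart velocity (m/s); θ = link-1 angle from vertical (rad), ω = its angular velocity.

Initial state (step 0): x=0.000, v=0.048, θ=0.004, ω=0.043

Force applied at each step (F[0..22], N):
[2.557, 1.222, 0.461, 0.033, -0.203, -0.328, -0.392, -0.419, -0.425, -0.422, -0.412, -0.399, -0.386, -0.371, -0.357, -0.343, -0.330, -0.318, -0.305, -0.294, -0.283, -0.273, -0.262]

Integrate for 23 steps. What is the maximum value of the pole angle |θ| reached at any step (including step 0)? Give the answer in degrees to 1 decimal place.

apply F[0]=+2.557 → step 1: x=0.001, v=0.089, θ=0.004, ω=-0.038
apply F[1]=+1.222 → step 2: x=0.003, v=0.109, θ=0.003, ω=-0.076
apply F[2]=+0.461 → step 3: x=0.006, v=0.116, θ=0.001, ω=-0.089
apply F[3]=+0.033 → step 4: x=0.008, v=0.116, θ=-0.001, ω=-0.090
apply F[4]=-0.203 → step 5: x=0.010, v=0.113, θ=-0.002, ω=-0.084
apply F[5]=-0.328 → step 6: x=0.012, v=0.108, θ=-0.004, ω=-0.076
apply F[6]=-0.392 → step 7: x=0.015, v=0.103, θ=-0.005, ω=-0.066
apply F[7]=-0.419 → step 8: x=0.017, v=0.097, θ=-0.006, ω=-0.056
apply F[8]=-0.425 → step 9: x=0.018, v=0.091, θ=-0.008, ω=-0.047
apply F[9]=-0.422 → step 10: x=0.020, v=0.085, θ=-0.008, ω=-0.039
apply F[10]=-0.412 → step 11: x=0.022, v=0.080, θ=-0.009, ω=-0.032
apply F[11]=-0.399 → step 12: x=0.023, v=0.075, θ=-0.010, ω=-0.025
apply F[12]=-0.386 → step 13: x=0.025, v=0.070, θ=-0.010, ω=-0.019
apply F[13]=-0.371 → step 14: x=0.026, v=0.065, θ=-0.010, ω=-0.014
apply F[14]=-0.357 → step 15: x=0.027, v=0.061, θ=-0.011, ω=-0.010
apply F[15]=-0.343 → step 16: x=0.029, v=0.057, θ=-0.011, ω=-0.006
apply F[16]=-0.330 → step 17: x=0.030, v=0.053, θ=-0.011, ω=-0.003
apply F[17]=-0.318 → step 18: x=0.031, v=0.050, θ=-0.011, ω=-0.000
apply F[18]=-0.305 → step 19: x=0.032, v=0.047, θ=-0.011, ω=0.002
apply F[19]=-0.294 → step 20: x=0.033, v=0.043, θ=-0.011, ω=0.004
apply F[20]=-0.283 → step 21: x=0.033, v=0.040, θ=-0.011, ω=0.006
apply F[21]=-0.273 → step 22: x=0.034, v=0.038, θ=-0.011, ω=0.007
apply F[22]=-0.262 → step 23: x=0.035, v=0.035, θ=-0.011, ω=0.008
Max |angle| over trajectory = 0.011 rad = 0.6°.

Answer: 0.6°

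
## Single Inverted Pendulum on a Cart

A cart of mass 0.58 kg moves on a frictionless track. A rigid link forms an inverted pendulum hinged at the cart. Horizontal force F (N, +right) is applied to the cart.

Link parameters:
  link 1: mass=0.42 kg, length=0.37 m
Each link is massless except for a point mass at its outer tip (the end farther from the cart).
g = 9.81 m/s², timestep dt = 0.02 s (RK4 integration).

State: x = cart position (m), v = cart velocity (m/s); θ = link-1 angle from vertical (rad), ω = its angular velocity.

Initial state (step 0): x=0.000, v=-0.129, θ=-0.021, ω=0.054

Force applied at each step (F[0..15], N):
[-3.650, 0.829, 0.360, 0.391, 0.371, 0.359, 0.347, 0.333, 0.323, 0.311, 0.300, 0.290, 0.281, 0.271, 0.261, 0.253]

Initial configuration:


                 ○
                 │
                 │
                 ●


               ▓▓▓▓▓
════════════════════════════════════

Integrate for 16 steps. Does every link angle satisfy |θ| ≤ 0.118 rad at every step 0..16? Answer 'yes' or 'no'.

apply F[0]=-3.650 → step 1: x=-0.004, v=-0.252, θ=-0.017, ω=0.376
apply F[1]=+0.829 → step 2: x=-0.009, v=-0.222, θ=-0.010, ω=0.287
apply F[2]=+0.360 → step 3: x=-0.013, v=-0.208, θ=-0.005, ω=0.247
apply F[3]=+0.391 → step 4: x=-0.017, v=-0.194, θ=-0.000, ω=0.208
apply F[4]=+0.371 → step 5: x=-0.021, v=-0.182, θ=0.004, ω=0.175
apply F[5]=+0.359 → step 6: x=-0.024, v=-0.170, θ=0.007, ω=0.146
apply F[6]=+0.347 → step 7: x=-0.027, v=-0.159, θ=0.010, ω=0.122
apply F[7]=+0.333 → step 8: x=-0.031, v=-0.149, θ=0.012, ω=0.100
apply F[8]=+0.323 → step 9: x=-0.033, v=-0.140, θ=0.014, ω=0.082
apply F[9]=+0.311 → step 10: x=-0.036, v=-0.131, θ=0.015, ω=0.066
apply F[10]=+0.300 → step 11: x=-0.039, v=-0.123, θ=0.016, ω=0.052
apply F[11]=+0.290 → step 12: x=-0.041, v=-0.116, θ=0.017, ω=0.040
apply F[12]=+0.281 → step 13: x=-0.043, v=-0.108, θ=0.018, ω=0.030
apply F[13]=+0.271 → step 14: x=-0.045, v=-0.102, θ=0.018, ω=0.022
apply F[14]=+0.261 → step 15: x=-0.047, v=-0.095, θ=0.019, ω=0.014
apply F[15]=+0.253 → step 16: x=-0.049, v=-0.089, θ=0.019, ω=0.008
Max |angle| over trajectory = 0.021 rad; bound = 0.118 → within bound.

Answer: yes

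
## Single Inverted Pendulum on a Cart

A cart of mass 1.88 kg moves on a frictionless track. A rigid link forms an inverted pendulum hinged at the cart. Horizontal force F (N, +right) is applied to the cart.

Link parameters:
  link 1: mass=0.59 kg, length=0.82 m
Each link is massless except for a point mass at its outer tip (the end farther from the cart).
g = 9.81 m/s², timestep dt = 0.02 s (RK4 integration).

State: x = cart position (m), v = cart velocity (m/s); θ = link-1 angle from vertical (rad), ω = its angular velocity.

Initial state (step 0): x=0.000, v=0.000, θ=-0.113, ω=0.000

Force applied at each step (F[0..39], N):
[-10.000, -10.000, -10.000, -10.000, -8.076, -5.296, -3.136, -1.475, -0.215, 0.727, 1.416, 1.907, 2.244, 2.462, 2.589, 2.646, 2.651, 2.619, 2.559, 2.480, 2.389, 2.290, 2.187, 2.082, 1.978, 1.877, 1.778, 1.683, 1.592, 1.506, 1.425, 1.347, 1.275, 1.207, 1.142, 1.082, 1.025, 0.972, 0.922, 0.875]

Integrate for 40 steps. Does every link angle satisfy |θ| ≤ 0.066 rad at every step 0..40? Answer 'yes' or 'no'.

Answer: no

Derivation:
apply F[0]=-10.000 → step 1: x=-0.001, v=-0.099, θ=-0.112, ω=0.093
apply F[1]=-10.000 → step 2: x=-0.004, v=-0.198, θ=-0.109, ω=0.187
apply F[2]=-10.000 → step 3: x=-0.009, v=-0.298, θ=-0.105, ω=0.282
apply F[3]=-10.000 → step 4: x=-0.016, v=-0.398, θ=-0.098, ω=0.379
apply F[4]=-8.076 → step 5: x=-0.025, v=-0.478, θ=-0.090, ω=0.454
apply F[5]=-5.296 → step 6: x=-0.035, v=-0.529, θ=-0.080, ω=0.496
apply F[6]=-3.136 → step 7: x=-0.046, v=-0.558, θ=-0.070, ω=0.513
apply F[7]=-1.475 → step 8: x=-0.057, v=-0.570, θ=-0.060, ω=0.511
apply F[8]=-0.215 → step 9: x=-0.068, v=-0.568, θ=-0.050, ω=0.497
apply F[9]=+0.727 → step 10: x=-0.079, v=-0.558, θ=-0.040, ω=0.474
apply F[10]=+1.416 → step 11: x=-0.090, v=-0.541, θ=-0.031, ω=0.444
apply F[11]=+1.907 → step 12: x=-0.101, v=-0.519, θ=-0.022, ω=0.411
apply F[12]=+2.244 → step 13: x=-0.111, v=-0.494, θ=-0.014, ω=0.376
apply F[13]=+2.462 → step 14: x=-0.121, v=-0.467, θ=-0.007, ω=0.341
apply F[14]=+2.589 → step 15: x=-0.130, v=-0.439, θ=-0.001, ω=0.306
apply F[15]=+2.646 → step 16: x=-0.138, v=-0.411, θ=0.005, ω=0.273
apply F[16]=+2.651 → step 17: x=-0.146, v=-0.384, θ=0.010, ω=0.241
apply F[17]=+2.619 → step 18: x=-0.154, v=-0.357, θ=0.015, ω=0.210
apply F[18]=+2.559 → step 19: x=-0.161, v=-0.330, θ=0.019, ω=0.183
apply F[19]=+2.480 → step 20: x=-0.167, v=-0.305, θ=0.022, ω=0.157
apply F[20]=+2.389 → step 21: x=-0.173, v=-0.281, θ=0.025, ω=0.133
apply F[21]=+2.290 → step 22: x=-0.178, v=-0.258, θ=0.027, ω=0.112
apply F[22]=+2.187 → step 23: x=-0.183, v=-0.237, θ=0.029, ω=0.092
apply F[23]=+2.082 → step 24: x=-0.188, v=-0.217, θ=0.031, ω=0.075
apply F[24]=+1.978 → step 25: x=-0.192, v=-0.198, θ=0.032, ω=0.059
apply F[25]=+1.877 → step 26: x=-0.196, v=-0.180, θ=0.033, ω=0.045
apply F[26]=+1.778 → step 27: x=-0.199, v=-0.163, θ=0.034, ω=0.032
apply F[27]=+1.683 → step 28: x=-0.202, v=-0.147, θ=0.035, ω=0.021
apply F[28]=+1.592 → step 29: x=-0.205, v=-0.132, θ=0.035, ω=0.012
apply F[29]=+1.506 → step 30: x=-0.207, v=-0.118, θ=0.035, ω=0.003
apply F[30]=+1.425 → step 31: x=-0.210, v=-0.105, θ=0.035, ω=-0.004
apply F[31]=+1.347 → step 32: x=-0.212, v=-0.093, θ=0.035, ω=-0.011
apply F[32]=+1.275 → step 33: x=-0.213, v=-0.082, θ=0.035, ω=-0.016
apply F[33]=+1.207 → step 34: x=-0.215, v=-0.071, θ=0.034, ω=-0.021
apply F[34]=+1.142 → step 35: x=-0.216, v=-0.061, θ=0.034, ω=-0.025
apply F[35]=+1.082 → step 36: x=-0.217, v=-0.052, θ=0.033, ω=-0.029
apply F[36]=+1.025 → step 37: x=-0.218, v=-0.043, θ=0.033, ω=-0.031
apply F[37]=+0.972 → step 38: x=-0.219, v=-0.034, θ=0.032, ω=-0.034
apply F[38]=+0.922 → step 39: x=-0.220, v=-0.027, θ=0.031, ω=-0.036
apply F[39]=+0.875 → step 40: x=-0.220, v=-0.019, θ=0.031, ω=-0.037
Max |angle| over trajectory = 0.113 rad; bound = 0.066 → exceeded.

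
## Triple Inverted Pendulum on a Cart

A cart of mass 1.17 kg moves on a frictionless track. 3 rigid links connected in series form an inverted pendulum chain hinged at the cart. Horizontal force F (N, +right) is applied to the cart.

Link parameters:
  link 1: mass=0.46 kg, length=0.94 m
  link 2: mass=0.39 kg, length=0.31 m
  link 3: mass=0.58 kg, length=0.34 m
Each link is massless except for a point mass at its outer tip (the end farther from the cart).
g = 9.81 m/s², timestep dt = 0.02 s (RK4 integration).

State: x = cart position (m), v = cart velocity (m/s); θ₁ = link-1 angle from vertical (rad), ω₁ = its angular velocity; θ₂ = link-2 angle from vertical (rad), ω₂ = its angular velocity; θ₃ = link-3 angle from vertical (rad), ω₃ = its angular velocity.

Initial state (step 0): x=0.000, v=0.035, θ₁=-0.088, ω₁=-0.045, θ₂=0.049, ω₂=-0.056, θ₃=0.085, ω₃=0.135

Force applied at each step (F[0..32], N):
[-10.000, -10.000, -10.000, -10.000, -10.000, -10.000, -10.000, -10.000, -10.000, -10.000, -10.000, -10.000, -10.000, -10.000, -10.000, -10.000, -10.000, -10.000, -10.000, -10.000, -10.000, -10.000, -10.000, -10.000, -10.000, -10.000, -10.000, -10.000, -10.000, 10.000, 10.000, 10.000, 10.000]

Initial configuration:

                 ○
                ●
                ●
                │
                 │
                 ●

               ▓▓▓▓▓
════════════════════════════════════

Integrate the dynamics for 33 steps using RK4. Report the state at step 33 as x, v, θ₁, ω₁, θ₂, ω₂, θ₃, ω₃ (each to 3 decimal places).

apply F[0]=-10.000 → step 1: x=-0.001, v=-0.114, θ₁=-0.088, ω₁=0.034, θ₂=0.050, ω₂=0.184, θ₃=0.088, ω₃=0.189
apply F[1]=-10.000 → step 2: x=-0.005, v=-0.264, θ₁=-0.087, ω₁=0.112, θ₂=0.056, ω₂=0.428, θ₃=0.093, ω₃=0.243
apply F[2]=-10.000 → step 3: x=-0.011, v=-0.414, θ₁=-0.084, ω₁=0.190, θ₂=0.067, ω₂=0.686, θ₃=0.098, ω₃=0.291
apply F[3]=-10.000 → step 4: x=-0.021, v=-0.566, θ₁=-0.079, ω₁=0.268, θ₂=0.084, ω₂=0.966, θ₃=0.104, ω₃=0.326
apply F[4]=-10.000 → step 5: x=-0.034, v=-0.720, θ₁=-0.073, ω₁=0.345, θ₂=0.106, ω₂=1.276, θ₃=0.111, ω₃=0.344
apply F[5]=-10.000 → step 6: x=-0.050, v=-0.875, θ₁=-0.065, ω₁=0.422, θ₂=0.135, ω₂=1.622, θ₃=0.118, ω₃=0.336
apply F[6]=-10.000 → step 7: x=-0.069, v=-1.033, θ₁=-0.056, ω₁=0.502, θ₂=0.172, ω₂=2.010, θ₃=0.124, ω₃=0.299
apply F[7]=-10.000 → step 8: x=-0.091, v=-1.195, θ₁=-0.045, ω₁=0.585, θ₂=0.216, ω₂=2.437, θ₃=0.129, ω₃=0.231
apply F[8]=-10.000 → step 9: x=-0.117, v=-1.359, θ₁=-0.033, ω₁=0.676, θ₂=0.269, ω₂=2.894, θ₃=0.133, ω₃=0.134
apply F[9]=-10.000 → step 10: x=-0.146, v=-1.526, θ₁=-0.018, ω₁=0.780, θ₂=0.332, ω₂=3.360, θ₃=0.135, ω₃=0.020
apply F[10]=-10.000 → step 11: x=-0.178, v=-1.695, θ₁=-0.001, ω₁=0.903, θ₂=0.403, ω₂=3.806, θ₃=0.134, ω₃=-0.093
apply F[11]=-10.000 → step 12: x=-0.214, v=-1.867, θ₁=0.018, ω₁=1.050, θ₂=0.484, ω₂=4.206, θ₃=0.131, ω₃=-0.181
apply F[12]=-10.000 → step 13: x=-0.253, v=-2.040, θ₁=0.041, ω₁=1.223, θ₂=0.571, ω₂=4.536, θ₃=0.127, ω₃=-0.227
apply F[13]=-10.000 → step 14: x=-0.295, v=-2.214, θ₁=0.067, ω₁=1.422, θ₂=0.665, ω₂=4.786, θ₃=0.122, ω₃=-0.217
apply F[14]=-10.000 → step 15: x=-0.341, v=-2.389, θ₁=0.098, ω₁=1.646, θ₂=0.762, ω₂=4.955, θ₃=0.119, ω₃=-0.148
apply F[15]=-10.000 → step 16: x=-0.391, v=-2.563, θ₁=0.133, ω₁=1.893, θ₂=0.862, ω₂=5.042, θ₃=0.117, ω₃=-0.023
apply F[16]=-10.000 → step 17: x=-0.444, v=-2.736, θ₁=0.174, ω₁=2.159, θ₂=0.963, ω₂=5.048, θ₃=0.118, ω₃=0.153
apply F[17]=-10.000 → step 18: x=-0.500, v=-2.907, θ₁=0.220, ω₁=2.441, θ₂=1.064, ω₂=4.969, θ₃=0.123, ω₃=0.370
apply F[18]=-10.000 → step 19: x=-0.560, v=-3.075, θ₁=0.272, ω₁=2.735, θ₂=1.161, ω₂=4.796, θ₃=0.133, ω₃=0.620
apply F[19]=-10.000 → step 20: x=-0.623, v=-3.238, θ₁=0.329, ω₁=3.036, θ₂=1.255, ω₂=4.520, θ₃=0.148, ω₃=0.892
apply F[20]=-10.000 → step 21: x=-0.689, v=-3.393, θ₁=0.393, ω₁=3.342, θ₂=1.341, ω₂=4.127, θ₃=0.169, ω₃=1.178
apply F[21]=-10.000 → step 22: x=-0.759, v=-3.537, θ₁=0.463, ω₁=3.647, θ₂=1.419, ω₂=3.604, θ₃=0.195, ω₃=1.474
apply F[22]=-10.000 → step 23: x=-0.831, v=-3.667, θ₁=0.539, ω₁=3.950, θ₂=1.485, ω₂=2.940, θ₃=0.228, ω₃=1.778
apply F[23]=-10.000 → step 24: x=-0.905, v=-3.779, θ₁=0.621, ω₁=4.248, θ₂=1.536, ω₂=2.125, θ₃=0.267, ω₃=2.102
apply F[24]=-10.000 → step 25: x=-0.982, v=-3.869, θ₁=0.709, ω₁=4.543, θ₂=1.569, ω₂=1.152, θ₃=0.312, ω₃=2.469
apply F[25]=-10.000 → step 26: x=-1.060, v=-3.930, θ₁=0.803, ω₁=4.841, θ₂=1.580, ω₂=0.006, θ₃=0.366, ω₃=2.921
apply F[26]=-10.000 → step 27: x=-1.139, v=-3.953, θ₁=0.902, ω₁=5.147, θ₂=1.568, ω₂=-1.336, θ₃=0.430, ω₃=3.529
apply F[27]=-10.000 → step 28: x=-1.218, v=-3.922, θ₁=1.009, ω₁=5.469, θ₂=1.525, ω₂=-2.919, θ₃=0.509, ω₃=4.407
apply F[28]=-10.000 → step 29: x=-1.295, v=-3.806, θ₁=1.121, ω₁=5.797, θ₂=1.449, ω₂=-4.799, θ₃=0.609, ω₃=5.723
apply F[29]=+10.000 → step 30: x=-1.367, v=-3.367, θ₁=1.239, ω₁=5.939, θ₂=1.338, ω₂=-6.286, θ₃=0.736, ω₃=7.041
apply F[30]=+10.000 → step 31: x=-1.429, v=-2.806, θ₁=1.358, ω₁=5.943, θ₂=1.200, ω₂=-7.364, θ₃=0.892, ω₃=8.483
apply F[31]=+10.000 → step 32: x=-1.479, v=-2.205, θ₁=1.475, ω₁=5.707, θ₂=1.054, ω₂=-6.876, θ₃=1.070, ω₃=9.066
apply F[32]=+10.000 → step 33: x=-1.518, v=-1.720, θ₁=1.586, ω₁=5.451, θ₂=0.934, ω₂=-5.116, θ₃=1.247, ω₃=8.623

Answer: x=-1.518, v=-1.720, θ₁=1.586, ω₁=5.451, θ₂=0.934, ω₂=-5.116, θ₃=1.247, ω₃=8.623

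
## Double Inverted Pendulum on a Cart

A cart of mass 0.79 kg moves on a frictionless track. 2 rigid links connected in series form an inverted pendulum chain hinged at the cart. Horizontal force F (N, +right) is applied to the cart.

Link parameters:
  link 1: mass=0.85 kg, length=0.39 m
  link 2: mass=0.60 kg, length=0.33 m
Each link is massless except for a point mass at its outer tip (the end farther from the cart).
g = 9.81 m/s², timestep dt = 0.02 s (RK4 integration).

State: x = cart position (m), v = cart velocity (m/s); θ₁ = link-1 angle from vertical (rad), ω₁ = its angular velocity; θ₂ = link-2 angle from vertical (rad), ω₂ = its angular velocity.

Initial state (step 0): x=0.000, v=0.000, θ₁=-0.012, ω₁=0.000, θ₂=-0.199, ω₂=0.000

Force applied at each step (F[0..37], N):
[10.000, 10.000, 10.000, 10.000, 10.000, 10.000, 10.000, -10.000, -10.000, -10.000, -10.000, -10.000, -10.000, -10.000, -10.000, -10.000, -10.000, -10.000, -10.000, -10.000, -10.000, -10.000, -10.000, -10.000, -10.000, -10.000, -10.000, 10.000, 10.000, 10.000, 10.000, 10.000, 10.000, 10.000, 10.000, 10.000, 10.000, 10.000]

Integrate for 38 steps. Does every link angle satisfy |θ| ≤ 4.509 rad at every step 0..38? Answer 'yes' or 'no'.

Answer: no

Derivation:
apply F[0]=+10.000 → step 1: x=0.003, v=0.258, θ₁=-0.018, ω₁=-0.607, θ₂=-0.201, ω₂=-0.178
apply F[1]=+10.000 → step 2: x=0.010, v=0.520, θ₁=-0.036, ω₁=-1.235, θ₂=-0.206, ω₂=-0.341
apply F[2]=+10.000 → step 3: x=0.023, v=0.788, θ₁=-0.068, ω₁=-1.902, θ₂=-0.214, ω₂=-0.472
apply F[3]=+10.000 → step 4: x=0.042, v=1.062, θ₁=-0.113, ω₁=-2.616, θ₂=-0.225, ω₂=-0.559
apply F[4]=+10.000 → step 5: x=0.066, v=1.336, θ₁=-0.173, ω₁=-3.370, θ₂=-0.236, ω₂=-0.598
apply F[5]=+10.000 → step 6: x=0.095, v=1.598, θ₁=-0.248, ω₁=-4.131, θ₂=-0.248, ω₂=-0.604
apply F[6]=+10.000 → step 7: x=0.130, v=1.831, θ₁=-0.338, ω₁=-4.843, θ₂=-0.260, ω₂=-0.614
apply F[7]=-10.000 → step 8: x=0.164, v=1.634, θ₁=-0.432, ω₁=-4.581, θ₂=-0.272, ω₂=-0.563
apply F[8]=-10.000 → step 9: x=0.195, v=1.459, θ₁=-0.522, ω₁=-4.446, θ₂=-0.283, ω₂=-0.468
apply F[9]=-10.000 → step 10: x=0.223, v=1.298, θ₁=-0.610, ω₁=-4.412, θ₂=-0.291, ω₂=-0.335
apply F[10]=-10.000 → step 11: x=0.247, v=1.144, θ₁=-0.699, ω₁=-4.456, θ₂=-0.296, ω₂=-0.174
apply F[11]=-10.000 → step 12: x=0.268, v=0.990, θ₁=-0.789, ω₁=-4.562, θ₂=-0.298, ω₂=0.004
apply F[12]=-10.000 → step 13: x=0.287, v=0.831, θ₁=-0.881, ω₁=-4.716, θ₂=-0.296, ω₂=0.187
apply F[13]=-10.000 → step 14: x=0.302, v=0.662, θ₁=-0.978, ω₁=-4.910, θ₂=-0.290, ω₂=0.363
apply F[14]=-10.000 → step 15: x=0.313, v=0.480, θ₁=-1.078, ω₁=-5.139, θ₂=-0.281, ω₂=0.521
apply F[15]=-10.000 → step 16: x=0.321, v=0.282, θ₁=-1.183, ω₁=-5.405, θ₂=-0.270, ω₂=0.649
apply F[16]=-10.000 → step 17: x=0.324, v=0.063, θ₁=-1.295, ω₁=-5.712, θ₂=-0.256, ω₂=0.734
apply F[17]=-10.000 → step 18: x=0.323, v=-0.180, θ₁=-1.412, ω₁=-6.069, θ₂=-0.241, ω₂=0.759
apply F[18]=-10.000 → step 19: x=0.317, v=-0.453, θ₁=-1.538, ω₁=-6.494, θ₂=-0.226, ω₂=0.707
apply F[19]=-10.000 → step 20: x=0.305, v=-0.763, θ₁=-1.673, ω₁=-7.012, θ₂=-0.213, ω₂=0.549
apply F[20]=-10.000 → step 21: x=0.286, v=-1.122, θ₁=-1.819, ω₁=-7.664, θ₂=-0.205, ω₂=0.247
apply F[21]=-10.000 → step 22: x=0.259, v=-1.548, θ₁=-1.980, ω₁=-8.516, θ₂=-0.204, ω₂=-0.264
apply F[22]=-10.000 → step 23: x=0.223, v=-2.071, θ₁=-2.162, ω₁=-9.684, θ₂=-0.217, ω₂=-1.096
apply F[23]=-10.000 → step 24: x=0.176, v=-2.741, θ₁=-2.371, ω₁=-11.369, θ₂=-0.252, ω₂=-2.471
apply F[24]=-10.000 → step 25: x=0.112, v=-3.623, θ₁=-2.622, ω₁=-13.907, θ₂=-0.323, ω₂=-4.856
apply F[25]=-10.000 → step 26: x=0.029, v=-4.645, θ₁=-2.935, ω₁=-17.399, θ₂=-0.459, ω₂=-9.144
apply F[26]=-10.000 → step 27: x=-0.069, v=-4.966, θ₁=-3.309, ω₁=-19.385, θ₂=-0.701, ω₂=-15.132
apply F[27]=+10.000 → step 28: x=-0.157, v=-3.873, θ₁=-3.672, ω₁=-16.684, θ₂=-1.046, ω₂=-18.770
apply F[28]=+10.000 → step 29: x=-0.226, v=-3.079, θ₁=-3.976, ω₁=-13.764, θ₂=-1.437, ω₂=-20.068
apply F[29]=+10.000 → step 30: x=-0.283, v=-2.685, θ₁=-4.224, ω₁=-11.046, θ₂=-1.842, ω₂=-20.372
apply F[30]=+10.000 → step 31: x=-0.335, v=-2.523, θ₁=-4.417, ω₁=-8.186, θ₂=-2.248, ω₂=-20.158
apply F[31]=+10.000 → step 32: x=-0.385, v=-2.454, θ₁=-4.550, ω₁=-5.109, θ₂=-2.647, ω₂=-19.683
apply F[32]=+10.000 → step 33: x=-0.433, v=-2.362, θ₁=-4.620, ω₁=-1.959, θ₂=-3.036, ω₂=-19.238
apply F[33]=+10.000 → step 34: x=-0.478, v=-2.140, θ₁=-4.629, ω₁=1.106, θ₂=-3.419, ω₂=-19.146
apply F[34]=+10.000 → step 35: x=-0.517, v=-1.677, θ₁=-4.577, ω₁=4.009, θ₂=-3.805, ω₂=-19.625
apply F[35]=+10.000 → step 36: x=-0.543, v=-0.838, θ₁=-4.471, ω₁=6.524, θ₂=-4.206, ω₂=-20.412
apply F[36]=+10.000 → step 37: x=-0.548, v=0.310, θ₁=-4.324, ω₁=7.861, θ₂=-4.616, ω₂=-20.361
apply F[37]=+10.000 → step 38: x=-0.532, v=1.323, θ₁=-4.167, ω₁=7.661, θ₂=-5.012, ω₂=-19.116
Max |angle| over trajectory = 5.012 rad; bound = 4.509 → exceeded.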